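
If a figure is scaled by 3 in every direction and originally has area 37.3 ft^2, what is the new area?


Linear scale factor k = 3
Original area = 37.3 ft^2
Rule: under a linear scaling by k, areas scale by k^2.
k^2 = 3^2 = 9
New area = 37.3 * 9
New area = 335.7
335.7 ft^2


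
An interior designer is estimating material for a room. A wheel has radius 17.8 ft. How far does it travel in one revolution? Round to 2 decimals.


Shape: circle
Radius r = 17.8 ft
Formula: C = 2 * pi * r
C = 2 * pi * 17.8
C = 35.6 * pi
C = 111.84
111.84 ft


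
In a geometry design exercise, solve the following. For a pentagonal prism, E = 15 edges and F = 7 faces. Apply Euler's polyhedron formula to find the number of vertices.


Polyhedron: pentagonal prism
Euler's formula for convex polyhedra: V - E + F = 2
Given: E = 15 edges and F = 7 faces
Solve for V:
V = 2 + E - F = 2 + 15 - 7 = 10
10 vertices


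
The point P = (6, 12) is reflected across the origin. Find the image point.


Transformation: reflection
Original point: (6, 12)
Rule for reflection through the origin: (x, y) -> (-x, -y)
Apply: (6, 12) -> (-6, -12)
(-6, -12)


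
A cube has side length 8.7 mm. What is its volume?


Shape: cube
Side s = 8.7 mm
Formula: V = s^3
V = 8.7 * 8.7 * 8.7
V = 75.69 * 8.7
V = 658.503
658.503 mm^3


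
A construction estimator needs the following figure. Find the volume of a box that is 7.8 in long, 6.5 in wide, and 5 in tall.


Shape: rectangular prism
l = 7.8 in, w = 6.5 in, h = 5 in
Formula: V = l * w * h
V = 7.8 * 6.5 * 5
V = 50.7 * 5
V = 253.5
253.5 in^3


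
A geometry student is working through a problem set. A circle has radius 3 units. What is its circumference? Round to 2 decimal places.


Shape: circle
Radius r = 3 units
Formula: C = 2 * pi * r
C = 2 * pi * 3
C = 6 * pi
C = 18.85
18.85 units


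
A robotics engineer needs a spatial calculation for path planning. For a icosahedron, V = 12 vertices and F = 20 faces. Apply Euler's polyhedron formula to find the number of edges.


Polyhedron: icosahedron
Euler's formula for convex polyhedra: V - E + F = 2
Given: V = 12 vertices and F = 20 faces
Solve for E:
E = V + F - 2 = 12 + 20 - 2 = 30
30 edges


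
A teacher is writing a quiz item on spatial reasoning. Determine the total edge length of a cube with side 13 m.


Shape: cube
Side s = 13 m
A cube has 12 edges, all equal.
Formula: total edge length = 12 * s
Total = 12 * 13
Total = 156
156 m


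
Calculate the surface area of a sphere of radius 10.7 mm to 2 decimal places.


Shape: sphere
Radius r = 10.7 mm
Formula: SA = 4 * pi * r^2
r^2 = 114.49
SA = 4 * pi * 114.49
SA = 457.96 * pi
SA = 1438.72
1438.72 mm^2


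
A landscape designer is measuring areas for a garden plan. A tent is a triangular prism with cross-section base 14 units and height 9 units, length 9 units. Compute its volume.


Shape: triangular prism
Triangle base = 14 units, triangle height = 9 units, prism length L = 9 units
Formula: V = (1/2 * b * h_tri) * L
Cross-section area = 0.5 * 14 * 9 = 63
V = 63 * 9
V = 567
567 units^3


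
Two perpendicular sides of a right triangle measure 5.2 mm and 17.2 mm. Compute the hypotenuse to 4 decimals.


Shape: right triangle
Legs a = 5.2 mm, b = 17.2 mm
Formula: c = sqrt(a^2 + b^2)
a^2 = 27.04, b^2 = 295.84
a^2 + b^2 = 322.88
c = sqrt(322.88)
c = 17.9689
17.9689 mm


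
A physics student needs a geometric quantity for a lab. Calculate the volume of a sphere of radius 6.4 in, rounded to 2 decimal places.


Shape: sphere
Radius r = 6.4 in
Formula: V = (4/3) * pi * r^3
r^3 = 262.144
(4/3) * 262.144 = 349.525333
V = 349.525333 * pi
V = 1098.07
1098.07 in^3


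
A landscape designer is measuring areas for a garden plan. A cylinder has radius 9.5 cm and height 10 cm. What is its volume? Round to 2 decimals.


Shape: cylinder
Radius r = 9.5 cm, Height h = 10 cm
Formula: V = pi * r^2 * h
r^2 = 90.25
V = pi * 90.25 * 10
V = 902.5 * pi
V = 2835.29
2835.29 cm^3


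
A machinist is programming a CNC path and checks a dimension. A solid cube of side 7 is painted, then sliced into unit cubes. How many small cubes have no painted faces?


Large cube: 7 x 7 x 7, cut into unit cubes.
n = 7, so n - 2 = 5
Unpainted cubes form the interior (n - 2)^3 block.
(n - 2)^3 = 5^3 = 125
125 unit cubes


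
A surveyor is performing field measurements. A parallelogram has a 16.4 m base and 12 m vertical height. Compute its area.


Shape: parallelogram
Base b = 16.4 m, Height h = 12 m
Formula: A = b * h
A = 16.4 * 12
A = 196.8
196.8 m^2


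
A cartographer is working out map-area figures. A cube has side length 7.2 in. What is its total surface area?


Shape: cube
Side s = 7.2 in
A cube has 6 square faces.
Formula: SA = 6 * s^2
s^2 = 51.84
SA = 6 * 51.84
SA = 311.04
311.04 in^2


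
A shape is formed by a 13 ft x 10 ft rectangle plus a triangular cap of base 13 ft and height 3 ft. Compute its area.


Composite shape: rectangle + triangle
Rectangle area = 13 * 10 = 130
Triangle area = 0.5 * 13 * 3 = 19.5
Total = 130 + 19.5
Total = 149.5
149.5 ft^2


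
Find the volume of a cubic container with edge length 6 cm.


Shape: cube
Side s = 6 cm
Formula: V = s^3
V = 6 * 6 * 6
V = 36 * 6
V = 216
216 cm^3


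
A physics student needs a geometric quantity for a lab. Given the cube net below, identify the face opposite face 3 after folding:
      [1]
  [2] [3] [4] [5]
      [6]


Net: cross layout. Take square 3 as the base (bottom).
Fold the four squares in the horizontal row up around 3: 2 -> left, 4 -> right, 5 wraps to the top.
Fold 1 and 6 up from 3: 1 -> back, 6 -> front.
Opposite pairs are therefore: (1, 6), (2, 4), (3, 5).
Face 3 is opposite face 5.
face 5


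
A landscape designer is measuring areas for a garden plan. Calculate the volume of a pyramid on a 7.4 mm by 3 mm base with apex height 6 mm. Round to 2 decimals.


Shape: rectangular pyramid
Base: 7.4 mm x 3 mm, Height h = 6 mm
Formula: V = (1/3) * base_area * h
base_area = 7.4 * 3 = 22.2
base_area * h = 22.2 * 6 = 133.2
V = 133.2 / 3
V = 44.4
44.4 mm^3


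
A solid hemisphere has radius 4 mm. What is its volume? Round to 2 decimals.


Shape: hemisphere (half of a sphere)
Radius r = 4 mm
Formula: V = (1/2) * (4/3) * pi * r^3 = (2/3) * pi * r^3
r^3 = 64
(2/3) * 64 = 42.666667
V = 42.666667 * pi
V = 134.04
134.04 mm^3


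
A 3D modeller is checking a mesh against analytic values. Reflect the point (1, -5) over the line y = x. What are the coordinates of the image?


Transformation: reflection
Original point: (1, -5)
Rule for reflection over y = x: (x, y) -> (y, x)
Apply: (1, -5) -> (-5, 1)
(-5, 1)


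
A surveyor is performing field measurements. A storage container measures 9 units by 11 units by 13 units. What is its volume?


Shape: rectangular prism
l = 9 units, w = 11 units, h = 13 units
Formula: V = l * w * h
V = 9 * 11 * 13
V = 99 * 13
V = 1287
1287 units^3


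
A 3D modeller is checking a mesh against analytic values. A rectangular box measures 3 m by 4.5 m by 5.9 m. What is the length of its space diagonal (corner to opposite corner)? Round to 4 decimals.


Shape: rectangular box (space diagonal)
l = 3 m, w = 4.5 m, h = 5.9 m
Visualize: the diagonal of the base, then a right triangle with that diagonal and the height.
Formula: d = sqrt(l^2 + w^2 + h^2)
l^2 + w^2 + h^2 = 9 + 20.25 + 34.81 = 64.06
d = sqrt(64.06)
d = 8.0037
8.0037 m


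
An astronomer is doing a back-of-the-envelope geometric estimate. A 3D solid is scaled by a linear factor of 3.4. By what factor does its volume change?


Linear scale factor k = 3.4
Rule: under a linear scaling by k, volumes scale by k^3.
k^3 = 3.4 * 3.4 * 3.4
k^3 = 11.56 * 3.4
k^3 = 39.304
Volume scales by a factor of 39.304.
39.304 (dimensionless)


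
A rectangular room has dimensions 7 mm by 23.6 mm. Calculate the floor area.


Shape: rectangle
Length l = 7 mm, Width w = 23.6 mm
Formula: A = l * w
A = 7 * 23.6
A = 165.2
165.2 mm^2


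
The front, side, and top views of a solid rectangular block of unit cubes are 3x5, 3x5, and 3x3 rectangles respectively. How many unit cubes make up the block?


Orthographic views of a solid rectangular block:
Front view 3 x 5 -> length = 3, height = 5
Side view 3 x 5 -> width = 3, height = 5 (consistent)
Top view 3 x 3 -> confirms length = 3, width = 3
The block is 3 x 3 x 5.
Total unit cubes = 3 * 3 * 5 = 45
45 unit cubes


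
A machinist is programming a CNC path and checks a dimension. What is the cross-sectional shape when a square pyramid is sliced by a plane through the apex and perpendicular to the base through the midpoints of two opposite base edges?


Solid: square pyramid
Cutting plane: through the apex and perpendicular to the base through the midpoints of two opposite base edges
Visualize the intersection of the plane with the solid's surface.
The boundary of the cut region is a isosceles triangle.
isosceles triangle


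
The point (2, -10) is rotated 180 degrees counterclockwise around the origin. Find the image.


Transformation: rotation about the origin
Original point: (2, -10)
Rule for 180 deg: (x, y) -> (-x, -y)
Apply: (2, -10) -> (-2, 10)
(-2, 10)


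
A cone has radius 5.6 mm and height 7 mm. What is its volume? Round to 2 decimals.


Shape: cone
Radius r = 5.6 mm, Height h = 7 mm
Formula: V = (1/3) * pi * r^2 * h
r^2 = 31.36
pi * r^2 * h = pi * 31.36 * 7 = 219.52 * pi
V = 219.52 * pi / 3
V = 229.88
229.88 mm^3


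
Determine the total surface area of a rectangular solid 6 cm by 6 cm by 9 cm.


Shape: rectangular prism
l = 6 cm, w = 6 cm, h = 9 cm
Formula: SA = 2(lw + lh + wh)
lw = 36, lh = 54, wh = 54
lw + lh + wh = 144
SA = 2 * 144
SA = 288
288 cm^2


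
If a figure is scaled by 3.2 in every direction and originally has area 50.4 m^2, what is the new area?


Linear scale factor k = 3.2
Original area = 50.4 m^2
Rule: under a linear scaling by k, areas scale by k^2.
k^2 = 3.2^2 = 10.24
New area = 50.4 * 10.24
New area = 516.096
516.096 m^2


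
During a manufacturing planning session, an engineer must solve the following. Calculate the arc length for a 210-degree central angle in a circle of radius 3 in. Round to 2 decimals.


Shape: circular arc
Radius r = 3 in, Angle = 210 degrees
Formula: L = (angle/360) * 2 * pi * r
2 * pi * r = 6 * pi
L = (210/360) * 6 * pi
L = 3.5 * pi
L = 11
11 in


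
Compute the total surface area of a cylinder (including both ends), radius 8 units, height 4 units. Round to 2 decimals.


Shape: closed cylinder
Radius r = 8 units, Height h = 4 units
Formula: SA = 2*pi*r^2 + 2*pi*r*h = 2*pi*r*(r + h)
r + h = 12
2 * r * (r + h) = 2 * 8 * 12 = 192
SA = 192 * pi
SA = 603.19
603.19 units^2


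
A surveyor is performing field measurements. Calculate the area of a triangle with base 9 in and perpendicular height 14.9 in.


Shape: triangle
Base b = 9 in, Height h = 14.9 in
Formula: A = (1/2) * b * h
A = 0.5 * 9 * 14.9
A = 0.5 * 134.1
A = 67.05
67.05 in^2


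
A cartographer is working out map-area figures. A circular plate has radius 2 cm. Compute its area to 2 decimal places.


Shape: circle
Radius r = 2 cm
Formula: A = pi * r^2
r^2 = 2^2 = 4
A = pi * 4
A = 12.57
12.57 cm^2


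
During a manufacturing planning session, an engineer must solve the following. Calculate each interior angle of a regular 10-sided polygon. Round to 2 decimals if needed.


Shape: regular decagon (10 sides)
Formula: interior angle = (n - 2) * 180 / n
(n - 2) = 8
(n - 2) * 180 = 1440
angle = 1440 / 10
angle = 144
144 degrees


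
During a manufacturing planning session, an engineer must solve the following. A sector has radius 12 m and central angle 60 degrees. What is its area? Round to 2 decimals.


Shape: circular sector
Radius r = 12 m, Angle = 60 degrees
Formula: A = (angle/360) * pi * r^2
r^2 = 144
Fraction of circle = 60/360
A = (60/360) * pi * 144
A = 24 * pi
A = 75.4
75.4 m^2


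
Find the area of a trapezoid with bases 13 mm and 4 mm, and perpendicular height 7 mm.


Shape: trapezoid
Parallel sides a = 13 mm, b = 4 mm; Height h = 7 mm
Formula: A = (a + b) * h / 2
a + b = 13 + 4 = 17
A = 17 * 7 / 2
A = 119 / 2
A = 59.5
59.5 mm^2


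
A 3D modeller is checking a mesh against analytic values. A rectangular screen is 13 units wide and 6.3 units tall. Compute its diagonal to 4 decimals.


Shape: rectangle (diagonal via Pythagoras)
Sides: 13 units and 6.3 units
Formula: d = sqrt(l^2 + w^2)
l^2 = 169, w^2 = 39.69
l^2 + w^2 = 208.69
d = sqrt(208.69)
d = 14.4461
14.4461 units


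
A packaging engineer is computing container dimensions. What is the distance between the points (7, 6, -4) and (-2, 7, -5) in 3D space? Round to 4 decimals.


3D distance between two points
P1 = (7, 6, -4), P2 = (-2, 7, -5)
Formula: d = sqrt((x2-x1)^2 + (y2-y1)^2 + (z2-z1)^2)
dx = -2 - 7 = -9
dy = 7 - 6 = 1
dz = -5 - -4 = -1
dx^2 + dy^2 + dz^2 = 81 + 1 + 1 = 83
d = sqrt(83)
d = 9.1104
9.1104 units


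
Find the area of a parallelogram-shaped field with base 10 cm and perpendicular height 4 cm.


Shape: parallelogram
Base b = 10 cm, Height h = 4 cm
Formula: A = b * h
A = 10 * 4
A = 40
40 cm^2


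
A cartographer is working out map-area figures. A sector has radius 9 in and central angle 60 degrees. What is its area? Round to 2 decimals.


Shape: circular sector
Radius r = 9 in, Angle = 60 degrees
Formula: A = (angle/360) * pi * r^2
r^2 = 81
Fraction of circle = 60/360
A = (60/360) * pi * 81
A = 13.5 * pi
A = 42.41
42.41 in^2


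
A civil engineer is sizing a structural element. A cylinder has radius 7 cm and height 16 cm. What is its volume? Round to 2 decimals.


Shape: cylinder
Radius r = 7 cm, Height h = 16 cm
Formula: V = pi * r^2 * h
r^2 = 49
V = pi * 49 * 16
V = 784 * pi
V = 2463.01
2463.01 cm^3


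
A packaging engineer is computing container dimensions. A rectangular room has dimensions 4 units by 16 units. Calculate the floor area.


Shape: rectangle
Length l = 4 units, Width w = 16 units
Formula: A = l * w
A = 4 * 16
A = 64
64 units^2


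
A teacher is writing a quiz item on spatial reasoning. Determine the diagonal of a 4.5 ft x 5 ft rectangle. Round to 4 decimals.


Shape: rectangle (diagonal via Pythagoras)
Sides: 4.5 ft and 5 ft
Formula: d = sqrt(l^2 + w^2)
l^2 = 20.25, w^2 = 25
l^2 + w^2 = 45.25
d = sqrt(45.25)
d = 6.7268
6.7268 ft


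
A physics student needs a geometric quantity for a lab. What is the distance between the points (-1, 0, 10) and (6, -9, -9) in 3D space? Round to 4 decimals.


3D distance between two points
P1 = (-1, 0, 10), P2 = (6, -9, -9)
Formula: d = sqrt((x2-x1)^2 + (y2-y1)^2 + (z2-z1)^2)
dx = 6 - -1 = 7
dy = -9 - 0 = -9
dz = -9 - 10 = -19
dx^2 + dy^2 + dz^2 = 49 + 81 + 361 = 491
d = sqrt(491)
d = 22.1585
22.1585 units


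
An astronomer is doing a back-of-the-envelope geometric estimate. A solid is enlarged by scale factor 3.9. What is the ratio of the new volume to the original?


Linear scale factor k = 3.9
Rule: under a linear scaling by k, volumes scale by k^3.
k^3 = 3.9 * 3.9 * 3.9
k^3 = 15.21 * 3.9
k^3 = 59.319
Volume scales by a factor of 59.319.
59.319 (dimensionless)


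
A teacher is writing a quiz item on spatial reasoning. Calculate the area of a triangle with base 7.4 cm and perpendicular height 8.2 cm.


Shape: triangle
Base b = 7.4 cm, Height h = 8.2 cm
Formula: A = (1/2) * b * h
A = 0.5 * 7.4 * 8.2
A = 0.5 * 60.68
A = 30.34
30.34 cm^2


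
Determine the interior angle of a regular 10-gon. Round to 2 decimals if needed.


Shape: regular decagon (10 sides)
Formula: interior angle = (n - 2) * 180 / n
(n - 2) = 8
(n - 2) * 180 = 1440
angle = 1440 / 10
angle = 144
144 degrees


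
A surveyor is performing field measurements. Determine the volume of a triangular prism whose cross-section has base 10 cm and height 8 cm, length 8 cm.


Shape: triangular prism
Triangle base = 10 cm, triangle height = 8 cm, prism length L = 8 cm
Formula: V = (1/2 * b * h_tri) * L
Cross-section area = 0.5 * 10 * 8 = 40
V = 40 * 8
V = 320
320 cm^3


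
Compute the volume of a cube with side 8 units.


Shape: cube
Side s = 8 units
Formula: V = s^3
V = 8 * 8 * 8
V = 64 * 8
V = 512
512 units^3


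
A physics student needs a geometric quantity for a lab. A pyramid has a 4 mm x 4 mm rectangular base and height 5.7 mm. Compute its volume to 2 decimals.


Shape: rectangular pyramid
Base: 4 mm x 4 mm, Height h = 5.7 mm
Formula: V = (1/3) * base_area * h
base_area = 4 * 4 = 16
base_area * h = 16 * 5.7 = 91.2
V = 91.2 / 3
V = 30.4
30.4 mm^3


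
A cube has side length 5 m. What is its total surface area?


Shape: cube
Side s = 5 m
A cube has 6 square faces.
Formula: SA = 6 * s^2
s^2 = 25
SA = 6 * 25
SA = 150
150 m^2


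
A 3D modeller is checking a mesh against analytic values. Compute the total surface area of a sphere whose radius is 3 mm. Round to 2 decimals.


Shape: sphere
Radius r = 3 mm
Formula: SA = 4 * pi * r^2
r^2 = 9
SA = 4 * pi * 9
SA = 36 * pi
SA = 113.1
113.1 mm^2


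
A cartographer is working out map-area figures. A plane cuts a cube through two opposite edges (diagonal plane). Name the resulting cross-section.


Solid: cube
Cutting plane: through two opposite edges (diagonal plane)
Visualize the intersection of the plane with the solid's surface.
The boundary of the cut region is a rectangle.
rectangle


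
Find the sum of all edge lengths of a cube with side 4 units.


Shape: cube
Side s = 4 units
A cube has 12 edges, all equal.
Formula: total edge length = 12 * s
Total = 12 * 4
Total = 48
48 units


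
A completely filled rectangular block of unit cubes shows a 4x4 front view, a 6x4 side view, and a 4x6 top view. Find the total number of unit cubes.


Orthographic views of a solid rectangular block:
Front view 4 x 4 -> length = 4, height = 4
Side view 6 x 4 -> width = 6, height = 4 (consistent)
Top view 4 x 6 -> confirms length = 4, width = 6
The block is 4 x 6 x 4.
Total unit cubes = 4 * 6 * 4 = 96
96 unit cubes


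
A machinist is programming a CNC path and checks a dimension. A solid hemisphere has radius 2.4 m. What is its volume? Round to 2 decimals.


Shape: hemisphere (half of a sphere)
Radius r = 2.4 m
Formula: V = (1/2) * (4/3) * pi * r^3 = (2/3) * pi * r^3
r^3 = 13.824
(2/3) * 13.824 = 9.216
V = 9.216 * pi
V = 28.95
28.95 m^3


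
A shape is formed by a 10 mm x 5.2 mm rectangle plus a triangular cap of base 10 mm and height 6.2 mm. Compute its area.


Composite shape: rectangle + triangle
Rectangle area = 10 * 5.2 = 52
Triangle area = 0.5 * 10 * 6.2 = 31
Total = 52 + 31
Total = 83
83 mm^2


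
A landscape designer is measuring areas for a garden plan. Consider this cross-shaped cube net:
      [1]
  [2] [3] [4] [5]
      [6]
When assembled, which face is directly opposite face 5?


Net: cross layout. Take square 3 as the base (bottom).
Fold the four squares in the horizontal row up around 3: 2 -> left, 4 -> right, 5 wraps to the top.
Fold 1 and 6 up from 3: 1 -> back, 6 -> front.
Opposite pairs are therefore: (1, 6), (2, 4), (3, 5).
Face 5 is opposite face 3.
face 3


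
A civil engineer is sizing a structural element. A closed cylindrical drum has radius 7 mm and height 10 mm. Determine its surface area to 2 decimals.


Shape: closed cylinder
Radius r = 7 mm, Height h = 10 mm
Formula: SA = 2*pi*r^2 + 2*pi*r*h = 2*pi*r*(r + h)
r + h = 17
2 * r * (r + h) = 2 * 7 * 17 = 238
SA = 238 * pi
SA = 747.7
747.7 mm^2


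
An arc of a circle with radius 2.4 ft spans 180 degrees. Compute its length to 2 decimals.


Shape: circular arc
Radius r = 2.4 ft, Angle = 180 degrees
Formula: L = (angle/360) * 2 * pi * r
2 * pi * r = 4.8 * pi
L = (180/360) * 4.8 * pi
L = 2.4 * pi
L = 7.54
7.54 ft


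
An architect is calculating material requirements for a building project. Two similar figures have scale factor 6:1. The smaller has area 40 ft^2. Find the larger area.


Linear scale factor k = 6
Original area = 40 ft^2
Rule: under a linear scaling by k, areas scale by k^2.
k^2 = 6^2 = 36
New area = 40 * 36
New area = 1440
1440 ft^2


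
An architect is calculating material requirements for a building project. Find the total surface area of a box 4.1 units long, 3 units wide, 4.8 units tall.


Shape: rectangular prism
l = 4.1 units, w = 3 units, h = 4.8 units
Formula: SA = 2(lw + lh + wh)
lw = 12.3, lh = 19.68, wh = 14.4
lw + lh + wh = 46.38
SA = 2 * 46.38
SA = 92.76
92.76 units^2


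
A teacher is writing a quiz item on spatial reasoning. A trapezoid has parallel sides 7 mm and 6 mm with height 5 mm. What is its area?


Shape: trapezoid
Parallel sides a = 7 mm, b = 6 mm; Height h = 5 mm
Formula: A = (a + b) * h / 2
a + b = 7 + 6 = 13
A = 13 * 5 / 2
A = 65 / 2
A = 32.5
32.5 mm^2


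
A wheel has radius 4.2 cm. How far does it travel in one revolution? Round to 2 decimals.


Shape: circle
Radius r = 4.2 cm
Formula: C = 2 * pi * r
C = 2 * pi * 4.2
C = 8.4 * pi
C = 26.39
26.39 cm


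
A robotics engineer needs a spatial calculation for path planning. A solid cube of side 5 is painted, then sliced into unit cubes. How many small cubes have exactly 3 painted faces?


Large cube: 5 x 5 x 5, cut into unit cubes.
Cubes with 3 painted faces are at the corners. A cube always has 8 corners.
Count = 8
8 unit cubes


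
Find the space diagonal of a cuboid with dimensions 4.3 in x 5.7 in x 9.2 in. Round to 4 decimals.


Shape: rectangular box (space diagonal)
l = 4.3 in, w = 5.7 in, h = 9.2 in
Visualize: the diagonal of the base, then a right triangle with that diagonal and the height.
Formula: d = sqrt(l^2 + w^2 + h^2)
l^2 + w^2 + h^2 = 18.49 + 32.49 + 84.64 = 135.62
d = sqrt(135.62)
d = 11.6456
11.6456 in


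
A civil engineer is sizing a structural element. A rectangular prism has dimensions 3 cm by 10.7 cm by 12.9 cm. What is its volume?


Shape: rectangular prism
l = 3 cm, w = 10.7 cm, h = 12.9 cm
Formula: V = l * w * h
V = 3 * 10.7 * 12.9
V = 32.1 * 12.9
V = 414.09
414.09 cm^3


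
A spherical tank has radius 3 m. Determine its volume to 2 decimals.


Shape: sphere
Radius r = 3 m
Formula: V = (4/3) * pi * r^3
r^3 = 27
(4/3) * 27 = 36
V = 36 * pi
V = 113.1
113.1 m^3


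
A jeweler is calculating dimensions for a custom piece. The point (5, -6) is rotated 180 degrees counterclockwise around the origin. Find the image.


Transformation: rotation about the origin
Original point: (5, -6)
Rule for 180 deg: (x, y) -> (-x, -y)
Apply: (5, -6) -> (-5, 6)
(-5, 6)


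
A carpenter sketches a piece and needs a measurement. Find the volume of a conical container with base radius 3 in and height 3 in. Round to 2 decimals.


Shape: cone
Radius r = 3 in, Height h = 3 in
Formula: V = (1/3) * pi * r^2 * h
r^2 = 9
pi * r^2 * h = pi * 9 * 3 = 27 * pi
V = 27 * pi / 3
V = 28.27
28.27 in^3


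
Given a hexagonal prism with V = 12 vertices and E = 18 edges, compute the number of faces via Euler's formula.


Polyhedron: hexagonal prism
Euler's formula for convex polyhedra: V - E + F = 2
Given: V = 12 vertices and E = 18 edges
Solve for F:
F = 2 + E - V = 2 + 18 - 12 = 8
8 faces


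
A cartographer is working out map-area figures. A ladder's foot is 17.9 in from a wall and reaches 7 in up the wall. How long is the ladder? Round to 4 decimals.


Shape: right triangle
Legs a = 17.9 in, b = 7 in
Formula: c = sqrt(a^2 + b^2)
a^2 = 320.41, b^2 = 49
a^2 + b^2 = 369.41
c = sqrt(369.41)
c = 19.22
19.22 in


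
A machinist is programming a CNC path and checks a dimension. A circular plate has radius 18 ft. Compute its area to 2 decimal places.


Shape: circle
Radius r = 18 ft
Formula: A = pi * r^2
r^2 = 18^2 = 324
A = pi * 324
A = 1017.88
1017.88 ft^2


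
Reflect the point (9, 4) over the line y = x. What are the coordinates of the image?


Transformation: reflection
Original point: (9, 4)
Rule for reflection over y = x: (x, y) -> (y, x)
Apply: (9, 4) -> (4, 9)
(4, 9)


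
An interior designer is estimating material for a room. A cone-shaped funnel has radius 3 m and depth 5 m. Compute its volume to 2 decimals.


Shape: cone
Radius r = 3 m, Height h = 5 m
Formula: V = (1/3) * pi * r^2 * h
r^2 = 9
pi * r^2 * h = pi * 9 * 5 = 45 * pi
V = 45 * pi / 3
V = 47.12
47.12 m^3


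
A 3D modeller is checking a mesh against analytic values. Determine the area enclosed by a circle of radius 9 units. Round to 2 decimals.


Shape: circle
Radius r = 9 units
Formula: A = pi * r^2
r^2 = 9^2 = 81
A = pi * 81
A = 254.47
254.47 units^2


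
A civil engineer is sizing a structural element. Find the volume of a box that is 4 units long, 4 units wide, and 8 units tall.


Shape: rectangular prism
l = 4 units, w = 4 units, h = 8 units
Formula: V = l * w * h
V = 4 * 4 * 8
V = 16 * 8
V = 128
128 units^3


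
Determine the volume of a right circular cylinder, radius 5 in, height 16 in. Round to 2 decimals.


Shape: cylinder
Radius r = 5 in, Height h = 16 in
Formula: V = pi * r^2 * h
r^2 = 25
V = pi * 25 * 16
V = 400 * pi
V = 1256.64
1256.64 in^3


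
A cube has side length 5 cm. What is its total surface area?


Shape: cube
Side s = 5 cm
A cube has 6 square faces.
Formula: SA = 6 * s^2
s^2 = 25
SA = 6 * 25
SA = 150
150 cm^2


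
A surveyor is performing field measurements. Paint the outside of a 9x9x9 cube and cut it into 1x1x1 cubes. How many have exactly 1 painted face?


Large cube: 9 x 9 x 9, cut into unit cubes.
n = 9, so n - 2 = 7
Cubes with 1 painted face lie in the interior of each face.
A cube has 6 faces; each contributes (n - 2)^2 = 49 such cubes.
Count = 6 * 49 = 294
294 unit cubes


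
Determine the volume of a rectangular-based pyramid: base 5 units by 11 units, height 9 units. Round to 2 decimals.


Shape: rectangular pyramid
Base: 5 units x 11 units, Height h = 9 units
Formula: V = (1/3) * base_area * h
base_area = 5 * 11 = 55
base_area * h = 55 * 9 = 495
V = 495 / 3
V = 165
165 units^3


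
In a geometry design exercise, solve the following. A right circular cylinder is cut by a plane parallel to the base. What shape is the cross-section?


Solid: right circular cylinder
Cutting plane: parallel to the base
Visualize the intersection of the plane with the solid's surface.
The boundary of the cut region is a circle.
circle


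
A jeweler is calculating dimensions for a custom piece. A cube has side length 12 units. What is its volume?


Shape: cube
Side s = 12 units
Formula: V = s^3
V = 12 * 12 * 12
V = 144 * 12
V = 1728
1728 units^3


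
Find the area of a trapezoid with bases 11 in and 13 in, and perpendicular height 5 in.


Shape: trapezoid
Parallel sides a = 11 in, b = 13 in; Height h = 5 in
Formula: A = (a + b) * h / 2
a + b = 11 + 13 = 24
A = 24 * 5 / 2
A = 120 / 2
A = 60
60 in^2


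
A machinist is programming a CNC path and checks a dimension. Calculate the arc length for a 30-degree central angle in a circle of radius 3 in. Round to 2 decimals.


Shape: circular arc
Radius r = 3 in, Angle = 30 degrees
Formula: L = (angle/360) * 2 * pi * r
2 * pi * r = 6 * pi
L = (30/360) * 6 * pi
L = 0.5 * pi
L = 1.57
1.57 in


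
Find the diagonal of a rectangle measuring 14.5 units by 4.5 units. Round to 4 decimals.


Shape: rectangle (diagonal via Pythagoras)
Sides: 14.5 units and 4.5 units
Formula: d = sqrt(l^2 + w^2)
l^2 = 210.25, w^2 = 20.25
l^2 + w^2 = 230.5
d = sqrt(230.5)
d = 15.1822
15.1822 units


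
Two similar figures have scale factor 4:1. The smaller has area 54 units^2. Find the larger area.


Linear scale factor k = 4
Original area = 54 units^2
Rule: under a linear scaling by k, areas scale by k^2.
k^2 = 4^2 = 16
New area = 54 * 16
New area = 864
864 units^2


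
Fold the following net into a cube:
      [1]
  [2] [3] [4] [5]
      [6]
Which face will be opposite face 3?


Net: cross layout. Take square 3 as the base (bottom).
Fold the four squares in the horizontal row up around 3: 2 -> left, 4 -> right, 5 wraps to the top.
Fold 1 and 6 up from 3: 1 -> back, 6 -> front.
Opposite pairs are therefore: (1, 6), (2, 4), (3, 5).
Face 3 is opposite face 5.
face 5


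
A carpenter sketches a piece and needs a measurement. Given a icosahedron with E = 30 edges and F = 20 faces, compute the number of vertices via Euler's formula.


Polyhedron: icosahedron
Euler's formula for convex polyhedra: V - E + F = 2
Given: E = 30 edges and F = 20 faces
Solve for V:
V = 2 + E - F = 2 + 30 - 20 = 12
12 vertices


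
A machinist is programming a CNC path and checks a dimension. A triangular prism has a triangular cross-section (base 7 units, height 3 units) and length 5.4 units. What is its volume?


Shape: triangular prism
Triangle base = 7 units, triangle height = 3 units, prism length L = 5.4 units
Formula: V = (1/2 * b * h_tri) * L
Cross-section area = 0.5 * 7 * 3 = 10.5
V = 10.5 * 5.4
V = 56.7
56.7 units^3


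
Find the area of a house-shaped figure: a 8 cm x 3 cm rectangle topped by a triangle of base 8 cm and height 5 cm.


Composite shape: rectangle + triangle
Rectangle area = 8 * 3 = 24
Triangle area = 0.5 * 8 * 5 = 20
Total = 24 + 20
Total = 44
44 cm^2


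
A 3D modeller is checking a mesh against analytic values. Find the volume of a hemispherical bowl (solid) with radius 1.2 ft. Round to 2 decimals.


Shape: hemisphere (half of a sphere)
Radius r = 1.2 ft
Formula: V = (1/2) * (4/3) * pi * r^3 = (2/3) * pi * r^3
r^3 = 1.728
(2/3) * 1.728 = 1.152
V = 1.152 * pi
V = 3.62
3.62 ft^3


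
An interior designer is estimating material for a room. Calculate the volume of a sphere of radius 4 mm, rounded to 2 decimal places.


Shape: sphere
Radius r = 4 mm
Formula: V = (4/3) * pi * r^3
r^3 = 64
(4/3) * 64 = 85.333333
V = 85.333333 * pi
V = 268.08
268.08 mm^3


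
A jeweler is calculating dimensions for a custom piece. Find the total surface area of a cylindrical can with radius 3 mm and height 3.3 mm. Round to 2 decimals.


Shape: closed cylinder
Radius r = 3 mm, Height h = 3.3 mm
Formula: SA = 2*pi*r^2 + 2*pi*r*h = 2*pi*r*(r + h)
r + h = 6.3
2 * r * (r + h) = 2 * 3 * 6.3 = 37.8
SA = 37.8 * pi
SA = 118.75
118.75 mm^2


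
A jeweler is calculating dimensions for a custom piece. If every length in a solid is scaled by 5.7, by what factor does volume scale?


Linear scale factor k = 5.7
Rule: under a linear scaling by k, volumes scale by k^3.
k^3 = 5.7 * 5.7 * 5.7
k^3 = 32.49 * 5.7
k^3 = 185.193
Volume scales by a factor of 185.193.
185.193 (dimensionless)


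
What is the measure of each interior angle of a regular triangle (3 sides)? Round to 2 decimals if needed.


Shape: regular triangle (3 sides)
Formula: interior angle = (n - 2) * 180 / n
(n - 2) = 1
(n - 2) * 180 = 180
angle = 180 / 3
angle = 60
60 degrees


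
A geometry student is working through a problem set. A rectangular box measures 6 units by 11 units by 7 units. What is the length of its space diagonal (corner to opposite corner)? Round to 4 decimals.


Shape: rectangular box (space diagonal)
l = 6 units, w = 11 units, h = 7 units
Visualize: the diagonal of the base, then a right triangle with that diagonal and the height.
Formula: d = sqrt(l^2 + w^2 + h^2)
l^2 + w^2 + h^2 = 36 + 121 + 49 = 206
d = sqrt(206)
d = 14.3527
14.3527 units


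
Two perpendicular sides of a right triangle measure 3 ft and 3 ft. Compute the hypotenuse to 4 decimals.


Shape: right triangle
Legs a = 3 ft, b = 3 ft
Formula: c = sqrt(a^2 + b^2)
a^2 = 9, b^2 = 9
a^2 + b^2 = 18
c = sqrt(18)
c = 4.2426
4.2426 ft


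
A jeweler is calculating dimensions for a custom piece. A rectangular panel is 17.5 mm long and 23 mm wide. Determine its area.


Shape: rectangle
Length l = 17.5 mm, Width w = 23 mm
Formula: A = l * w
A = 17.5 * 23
A = 402.5
402.5 mm^2


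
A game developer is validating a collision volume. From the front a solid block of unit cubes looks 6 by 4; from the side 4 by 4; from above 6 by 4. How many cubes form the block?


Orthographic views of a solid rectangular block:
Front view 6 x 4 -> length = 6, height = 4
Side view 4 x 4 -> width = 4, height = 4 (consistent)
Top view 6 x 4 -> confirms length = 6, width = 4
The block is 6 x 4 x 4.
Total unit cubes = 6 * 4 * 4 = 96
96 unit cubes


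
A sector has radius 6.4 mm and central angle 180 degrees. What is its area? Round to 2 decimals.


Shape: circular sector
Radius r = 6.4 mm, Angle = 180 degrees
Formula: A = (angle/360) * pi * r^2
r^2 = 40.96
Fraction of circle = 180/360
A = (180/360) * pi * 40.96
A = 20.48 * pi
A = 64.34
64.34 mm^2


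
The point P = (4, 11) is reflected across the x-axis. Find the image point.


Transformation: reflection
Original point: (4, 11)
Rule for reflection over the x-axis: (x, y) -> (x, -y)
Apply: (4, 11) -> (4, -11)
(4, -11)


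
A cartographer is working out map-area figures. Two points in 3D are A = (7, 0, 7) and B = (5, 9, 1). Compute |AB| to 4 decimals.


3D distance between two points
P1 = (7, 0, 7), P2 = (5, 9, 1)
Formula: d = sqrt((x2-x1)^2 + (y2-y1)^2 + (z2-z1)^2)
dx = 5 - 7 = -2
dy = 9 - 0 = 9
dz = 1 - 7 = -6
dx^2 + dy^2 + dz^2 = 4 + 81 + 36 = 121
d = sqrt(121)
d = 11.0
11 units


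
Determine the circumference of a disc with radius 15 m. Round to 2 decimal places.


Shape: circle
Radius r = 15 m
Formula: C = 2 * pi * r
C = 2 * pi * 15
C = 30 * pi
C = 94.25
94.25 m


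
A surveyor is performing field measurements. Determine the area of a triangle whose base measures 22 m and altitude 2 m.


Shape: triangle
Base b = 22 m, Height h = 2 m
Formula: A = (1/2) * b * h
A = 0.5 * 22 * 2
A = 0.5 * 44
A = 22
22 m^2


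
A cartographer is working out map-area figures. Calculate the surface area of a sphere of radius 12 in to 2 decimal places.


Shape: sphere
Radius r = 12 in
Formula: SA = 4 * pi * r^2
r^2 = 144
SA = 4 * pi * 144
SA = 576 * pi
SA = 1809.56
1809.56 in^2


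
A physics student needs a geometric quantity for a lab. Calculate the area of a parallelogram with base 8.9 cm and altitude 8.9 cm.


Shape: parallelogram
Base b = 8.9 cm, Height h = 8.9 cm
Formula: A = b * h
A = 8.9 * 8.9
A = 79.21
79.21 cm^2


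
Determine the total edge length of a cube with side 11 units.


Shape: cube
Side s = 11 units
A cube has 12 edges, all equal.
Formula: total edge length = 12 * s
Total = 12 * 11
Total = 132
132 units


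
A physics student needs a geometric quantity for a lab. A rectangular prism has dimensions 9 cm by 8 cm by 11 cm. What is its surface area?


Shape: rectangular prism
l = 9 cm, w = 8 cm, h = 11 cm
Formula: SA = 2(lw + lh + wh)
lw = 72, lh = 99, wh = 88
lw + lh + wh = 259
SA = 2 * 259
SA = 518
518 cm^2


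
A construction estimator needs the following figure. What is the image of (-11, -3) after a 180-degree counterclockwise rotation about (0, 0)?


Transformation: rotation about the origin
Original point: (-11, -3)
Rule for 180 deg: (x, y) -> (-x, -y)
Apply: (-11, -3) -> (11, 3)
(11, 3)


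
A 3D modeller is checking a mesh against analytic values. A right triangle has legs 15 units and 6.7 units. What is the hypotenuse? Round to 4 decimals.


Shape: right triangle
Legs a = 15 units, b = 6.7 units
Formula: c = sqrt(a^2 + b^2)
a^2 = 225, b^2 = 44.89
a^2 + b^2 = 269.89
c = sqrt(269.89)
c = 16.4283
16.4283 units


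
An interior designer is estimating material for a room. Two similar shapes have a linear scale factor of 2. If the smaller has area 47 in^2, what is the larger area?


Linear scale factor k = 2
Original area = 47 in^2
Rule: under a linear scaling by k, areas scale by k^2.
k^2 = 2^2 = 4
New area = 47 * 4
New area = 188
188 in^2


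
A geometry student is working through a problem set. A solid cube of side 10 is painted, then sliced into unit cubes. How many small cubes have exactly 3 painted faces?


Large cube: 10 x 10 x 10, cut into unit cubes.
Cubes with 3 painted faces are at the corners. A cube always has 8 corners.
Count = 8
8 unit cubes


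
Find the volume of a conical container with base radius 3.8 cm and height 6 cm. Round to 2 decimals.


Shape: cone
Radius r = 3.8 cm, Height h = 6 cm
Formula: V = (1/3) * pi * r^2 * h
r^2 = 14.44
pi * r^2 * h = pi * 14.44 * 6 = 86.64 * pi
V = 86.64 * pi / 3
V = 90.73
90.73 cm^3


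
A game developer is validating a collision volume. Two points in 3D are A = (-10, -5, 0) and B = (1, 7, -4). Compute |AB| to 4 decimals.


3D distance between two points
P1 = (-10, -5, 0), P2 = (1, 7, -4)
Formula: d = sqrt((x2-x1)^2 + (y2-y1)^2 + (z2-z1)^2)
dx = 1 - -10 = 11
dy = 7 - -5 = 12
dz = -4 - 0 = -4
dx^2 + dy^2 + dz^2 = 121 + 144 + 16 = 281
d = sqrt(281)
d = 16.7631
16.7631 units


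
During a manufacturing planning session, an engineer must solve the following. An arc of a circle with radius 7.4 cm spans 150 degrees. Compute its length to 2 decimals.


Shape: circular arc
Radius r = 7.4 cm, Angle = 150 degrees
Formula: L = (angle/360) * 2 * pi * r
2 * pi * r = 14.8 * pi
L = (150/360) * 14.8 * pi
L = 6.166667 * pi
L = 19.37
19.37 cm


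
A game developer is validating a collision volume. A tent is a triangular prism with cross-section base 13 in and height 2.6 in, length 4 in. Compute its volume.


Shape: triangular prism
Triangle base = 13 in, triangle height = 2.6 in, prism length L = 4 in
Formula: V = (1/2 * b * h_tri) * L
Cross-section area = 0.5 * 13 * 2.6 = 16.9
V = 16.9 * 4
V = 67.6
67.6 in^3


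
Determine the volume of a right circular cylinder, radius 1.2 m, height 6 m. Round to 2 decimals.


Shape: cylinder
Radius r = 1.2 m, Height h = 6 m
Formula: V = pi * r^2 * h
r^2 = 1.44
V = pi * 1.44 * 6
V = 8.64 * pi
V = 27.14
27.14 m^3


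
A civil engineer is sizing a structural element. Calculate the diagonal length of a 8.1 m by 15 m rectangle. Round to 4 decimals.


Shape: rectangle (diagonal via Pythagoras)
Sides: 8.1 m and 15 m
Formula: d = sqrt(l^2 + w^2)
l^2 = 65.61, w^2 = 225
l^2 + w^2 = 290.61
d = sqrt(290.61)
d = 17.0473
17.0473 m


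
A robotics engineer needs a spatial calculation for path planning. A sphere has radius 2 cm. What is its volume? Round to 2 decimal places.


Shape: sphere
Radius r = 2 cm
Formula: V = (4/3) * pi * r^3
r^3 = 8
(4/3) * 8 = 10.666667
V = 10.666667 * pi
V = 33.51
33.51 cm^3


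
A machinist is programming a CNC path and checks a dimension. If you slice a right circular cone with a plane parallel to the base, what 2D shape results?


Solid: right circular cone
Cutting plane: parallel to the base
Visualize the intersection of the plane with the solid's surface.
The boundary of the cut region is a circle.
circle


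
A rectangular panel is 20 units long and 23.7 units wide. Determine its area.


Shape: rectangle
Length l = 20 units, Width w = 23.7 units
Formula: A = l * w
A = 20 * 23.7
A = 474
474 units^2


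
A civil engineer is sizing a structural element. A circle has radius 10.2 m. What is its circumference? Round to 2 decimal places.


Shape: circle
Radius r = 10.2 m
Formula: C = 2 * pi * r
C = 2 * pi * 10.2
C = 20.4 * pi
C = 64.09
64.09 m


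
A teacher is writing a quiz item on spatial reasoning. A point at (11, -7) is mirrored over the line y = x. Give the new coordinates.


Transformation: reflection
Original point: (11, -7)
Rule for reflection over y = x: (x, y) -> (y, x)
Apply: (11, -7) -> (-7, 11)
(-7, 11)


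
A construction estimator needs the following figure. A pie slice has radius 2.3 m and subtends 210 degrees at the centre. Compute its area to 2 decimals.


Shape: circular sector
Radius r = 2.3 m, Angle = 210 degrees
Formula: A = (angle/360) * pi * r^2
r^2 = 5.29
Fraction of circle = 210/360
A = (210/360) * pi * 5.29
A = 3.085833 * pi
A = 9.69
9.69 m^2


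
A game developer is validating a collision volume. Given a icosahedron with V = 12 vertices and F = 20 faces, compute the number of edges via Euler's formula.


Polyhedron: icosahedron
Euler's formula for convex polyhedra: V - E + F = 2
Given: V = 12 vertices and F = 20 faces
Solve for E:
E = V + F - 2 = 12 + 20 - 2 = 30
30 edges


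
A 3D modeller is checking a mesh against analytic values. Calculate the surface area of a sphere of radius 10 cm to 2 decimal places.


Shape: sphere
Radius r = 10 cm
Formula: SA = 4 * pi * r^2
r^2 = 100
SA = 4 * pi * 100
SA = 400 * pi
SA = 1256.64
1256.64 cm^2
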